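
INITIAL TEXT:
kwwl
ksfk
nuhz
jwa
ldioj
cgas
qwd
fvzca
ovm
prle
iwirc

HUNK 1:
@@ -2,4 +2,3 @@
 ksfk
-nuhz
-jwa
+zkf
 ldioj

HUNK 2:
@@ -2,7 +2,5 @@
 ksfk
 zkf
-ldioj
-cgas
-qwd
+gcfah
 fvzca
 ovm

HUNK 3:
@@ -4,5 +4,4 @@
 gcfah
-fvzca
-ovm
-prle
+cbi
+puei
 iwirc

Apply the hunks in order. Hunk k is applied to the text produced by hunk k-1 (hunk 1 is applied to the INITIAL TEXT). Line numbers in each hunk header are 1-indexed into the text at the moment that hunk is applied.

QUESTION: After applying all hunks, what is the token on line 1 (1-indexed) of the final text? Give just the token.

Answer: kwwl

Derivation:
Hunk 1: at line 2 remove [nuhz,jwa] add [zkf] -> 10 lines: kwwl ksfk zkf ldioj cgas qwd fvzca ovm prle iwirc
Hunk 2: at line 2 remove [ldioj,cgas,qwd] add [gcfah] -> 8 lines: kwwl ksfk zkf gcfah fvzca ovm prle iwirc
Hunk 3: at line 4 remove [fvzca,ovm,prle] add [cbi,puei] -> 7 lines: kwwl ksfk zkf gcfah cbi puei iwirc
Final line 1: kwwl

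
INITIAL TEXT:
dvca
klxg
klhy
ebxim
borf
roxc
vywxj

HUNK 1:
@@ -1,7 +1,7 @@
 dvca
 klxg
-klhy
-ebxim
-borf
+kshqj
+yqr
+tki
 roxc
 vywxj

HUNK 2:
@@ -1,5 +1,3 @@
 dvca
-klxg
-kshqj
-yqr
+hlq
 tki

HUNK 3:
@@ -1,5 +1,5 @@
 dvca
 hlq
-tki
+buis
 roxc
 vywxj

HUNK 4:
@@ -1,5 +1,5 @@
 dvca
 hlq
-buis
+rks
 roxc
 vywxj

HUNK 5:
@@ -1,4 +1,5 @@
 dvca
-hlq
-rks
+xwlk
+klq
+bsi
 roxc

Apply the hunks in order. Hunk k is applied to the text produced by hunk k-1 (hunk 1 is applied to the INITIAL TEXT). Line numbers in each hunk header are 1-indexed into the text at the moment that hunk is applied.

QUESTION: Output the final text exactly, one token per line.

Answer: dvca
xwlk
klq
bsi
roxc
vywxj

Derivation:
Hunk 1: at line 1 remove [klhy,ebxim,borf] add [kshqj,yqr,tki] -> 7 lines: dvca klxg kshqj yqr tki roxc vywxj
Hunk 2: at line 1 remove [klxg,kshqj,yqr] add [hlq] -> 5 lines: dvca hlq tki roxc vywxj
Hunk 3: at line 1 remove [tki] add [buis] -> 5 lines: dvca hlq buis roxc vywxj
Hunk 4: at line 1 remove [buis] add [rks] -> 5 lines: dvca hlq rks roxc vywxj
Hunk 5: at line 1 remove [hlq,rks] add [xwlk,klq,bsi] -> 6 lines: dvca xwlk klq bsi roxc vywxj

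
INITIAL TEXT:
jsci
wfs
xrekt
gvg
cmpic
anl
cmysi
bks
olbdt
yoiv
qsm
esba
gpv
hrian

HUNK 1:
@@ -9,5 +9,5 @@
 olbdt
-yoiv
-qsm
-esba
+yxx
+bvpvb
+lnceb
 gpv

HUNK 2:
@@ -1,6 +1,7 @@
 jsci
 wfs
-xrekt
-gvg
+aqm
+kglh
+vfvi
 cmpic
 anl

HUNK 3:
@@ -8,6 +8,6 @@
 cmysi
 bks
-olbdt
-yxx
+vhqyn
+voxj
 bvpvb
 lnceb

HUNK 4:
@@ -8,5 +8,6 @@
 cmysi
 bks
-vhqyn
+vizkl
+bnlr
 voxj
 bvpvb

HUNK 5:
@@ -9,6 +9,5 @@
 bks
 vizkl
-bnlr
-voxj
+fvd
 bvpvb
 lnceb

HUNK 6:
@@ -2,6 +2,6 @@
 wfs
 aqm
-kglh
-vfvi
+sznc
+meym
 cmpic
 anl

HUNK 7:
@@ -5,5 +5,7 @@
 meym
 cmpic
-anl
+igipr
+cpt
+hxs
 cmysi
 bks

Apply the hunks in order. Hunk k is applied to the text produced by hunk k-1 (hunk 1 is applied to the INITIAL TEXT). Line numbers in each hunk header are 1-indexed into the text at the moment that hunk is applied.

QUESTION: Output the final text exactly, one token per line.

Hunk 1: at line 9 remove [yoiv,qsm,esba] add [yxx,bvpvb,lnceb] -> 14 lines: jsci wfs xrekt gvg cmpic anl cmysi bks olbdt yxx bvpvb lnceb gpv hrian
Hunk 2: at line 1 remove [xrekt,gvg] add [aqm,kglh,vfvi] -> 15 lines: jsci wfs aqm kglh vfvi cmpic anl cmysi bks olbdt yxx bvpvb lnceb gpv hrian
Hunk 3: at line 8 remove [olbdt,yxx] add [vhqyn,voxj] -> 15 lines: jsci wfs aqm kglh vfvi cmpic anl cmysi bks vhqyn voxj bvpvb lnceb gpv hrian
Hunk 4: at line 8 remove [vhqyn] add [vizkl,bnlr] -> 16 lines: jsci wfs aqm kglh vfvi cmpic anl cmysi bks vizkl bnlr voxj bvpvb lnceb gpv hrian
Hunk 5: at line 9 remove [bnlr,voxj] add [fvd] -> 15 lines: jsci wfs aqm kglh vfvi cmpic anl cmysi bks vizkl fvd bvpvb lnceb gpv hrian
Hunk 6: at line 2 remove [kglh,vfvi] add [sznc,meym] -> 15 lines: jsci wfs aqm sznc meym cmpic anl cmysi bks vizkl fvd bvpvb lnceb gpv hrian
Hunk 7: at line 5 remove [anl] add [igipr,cpt,hxs] -> 17 lines: jsci wfs aqm sznc meym cmpic igipr cpt hxs cmysi bks vizkl fvd bvpvb lnceb gpv hrian

Answer: jsci
wfs
aqm
sznc
meym
cmpic
igipr
cpt
hxs
cmysi
bks
vizkl
fvd
bvpvb
lnceb
gpv
hrian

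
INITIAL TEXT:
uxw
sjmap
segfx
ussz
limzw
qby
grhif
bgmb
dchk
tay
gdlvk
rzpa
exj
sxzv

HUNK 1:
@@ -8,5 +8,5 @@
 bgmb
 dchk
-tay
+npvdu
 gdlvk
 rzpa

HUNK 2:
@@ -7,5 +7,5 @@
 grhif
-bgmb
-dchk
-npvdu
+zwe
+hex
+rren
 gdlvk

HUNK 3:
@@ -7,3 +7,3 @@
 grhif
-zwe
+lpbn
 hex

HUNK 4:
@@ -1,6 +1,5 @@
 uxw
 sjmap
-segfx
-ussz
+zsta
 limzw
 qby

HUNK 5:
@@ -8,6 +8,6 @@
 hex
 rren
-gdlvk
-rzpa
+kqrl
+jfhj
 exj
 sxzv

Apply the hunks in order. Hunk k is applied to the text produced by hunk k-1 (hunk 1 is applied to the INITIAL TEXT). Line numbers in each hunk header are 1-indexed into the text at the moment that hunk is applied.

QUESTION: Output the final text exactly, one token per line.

Hunk 1: at line 8 remove [tay] add [npvdu] -> 14 lines: uxw sjmap segfx ussz limzw qby grhif bgmb dchk npvdu gdlvk rzpa exj sxzv
Hunk 2: at line 7 remove [bgmb,dchk,npvdu] add [zwe,hex,rren] -> 14 lines: uxw sjmap segfx ussz limzw qby grhif zwe hex rren gdlvk rzpa exj sxzv
Hunk 3: at line 7 remove [zwe] add [lpbn] -> 14 lines: uxw sjmap segfx ussz limzw qby grhif lpbn hex rren gdlvk rzpa exj sxzv
Hunk 4: at line 1 remove [segfx,ussz] add [zsta] -> 13 lines: uxw sjmap zsta limzw qby grhif lpbn hex rren gdlvk rzpa exj sxzv
Hunk 5: at line 8 remove [gdlvk,rzpa] add [kqrl,jfhj] -> 13 lines: uxw sjmap zsta limzw qby grhif lpbn hex rren kqrl jfhj exj sxzv

Answer: uxw
sjmap
zsta
limzw
qby
grhif
lpbn
hex
rren
kqrl
jfhj
exj
sxzv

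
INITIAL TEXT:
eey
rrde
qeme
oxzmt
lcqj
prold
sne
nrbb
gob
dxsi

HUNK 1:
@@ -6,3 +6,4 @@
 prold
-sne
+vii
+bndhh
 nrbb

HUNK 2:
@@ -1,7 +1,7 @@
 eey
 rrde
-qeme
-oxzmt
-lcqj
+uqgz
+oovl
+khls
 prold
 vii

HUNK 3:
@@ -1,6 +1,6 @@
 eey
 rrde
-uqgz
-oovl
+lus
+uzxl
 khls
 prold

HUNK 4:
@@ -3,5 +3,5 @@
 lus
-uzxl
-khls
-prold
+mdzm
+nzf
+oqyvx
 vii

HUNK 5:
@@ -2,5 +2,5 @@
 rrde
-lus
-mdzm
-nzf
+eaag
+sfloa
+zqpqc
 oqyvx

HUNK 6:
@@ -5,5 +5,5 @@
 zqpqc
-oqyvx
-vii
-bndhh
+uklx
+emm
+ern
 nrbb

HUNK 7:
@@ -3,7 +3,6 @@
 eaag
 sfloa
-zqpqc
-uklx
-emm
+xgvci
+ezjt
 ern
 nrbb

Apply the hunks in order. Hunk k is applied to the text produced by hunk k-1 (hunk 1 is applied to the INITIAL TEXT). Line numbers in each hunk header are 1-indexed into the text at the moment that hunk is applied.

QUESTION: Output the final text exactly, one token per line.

Answer: eey
rrde
eaag
sfloa
xgvci
ezjt
ern
nrbb
gob
dxsi

Derivation:
Hunk 1: at line 6 remove [sne] add [vii,bndhh] -> 11 lines: eey rrde qeme oxzmt lcqj prold vii bndhh nrbb gob dxsi
Hunk 2: at line 1 remove [qeme,oxzmt,lcqj] add [uqgz,oovl,khls] -> 11 lines: eey rrde uqgz oovl khls prold vii bndhh nrbb gob dxsi
Hunk 3: at line 1 remove [uqgz,oovl] add [lus,uzxl] -> 11 lines: eey rrde lus uzxl khls prold vii bndhh nrbb gob dxsi
Hunk 4: at line 3 remove [uzxl,khls,prold] add [mdzm,nzf,oqyvx] -> 11 lines: eey rrde lus mdzm nzf oqyvx vii bndhh nrbb gob dxsi
Hunk 5: at line 2 remove [lus,mdzm,nzf] add [eaag,sfloa,zqpqc] -> 11 lines: eey rrde eaag sfloa zqpqc oqyvx vii bndhh nrbb gob dxsi
Hunk 6: at line 5 remove [oqyvx,vii,bndhh] add [uklx,emm,ern] -> 11 lines: eey rrde eaag sfloa zqpqc uklx emm ern nrbb gob dxsi
Hunk 7: at line 3 remove [zqpqc,uklx,emm] add [xgvci,ezjt] -> 10 lines: eey rrde eaag sfloa xgvci ezjt ern nrbb gob dxsi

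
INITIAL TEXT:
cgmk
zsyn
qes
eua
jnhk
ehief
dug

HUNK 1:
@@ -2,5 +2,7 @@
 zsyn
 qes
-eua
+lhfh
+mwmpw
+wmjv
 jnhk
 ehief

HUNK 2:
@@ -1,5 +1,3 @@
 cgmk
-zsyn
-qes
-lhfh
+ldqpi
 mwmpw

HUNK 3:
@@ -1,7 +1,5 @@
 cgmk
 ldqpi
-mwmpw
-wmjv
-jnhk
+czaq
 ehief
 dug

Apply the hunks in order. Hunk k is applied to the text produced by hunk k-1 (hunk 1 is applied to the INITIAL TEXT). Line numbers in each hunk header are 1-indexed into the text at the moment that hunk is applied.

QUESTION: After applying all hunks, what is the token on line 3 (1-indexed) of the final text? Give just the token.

Hunk 1: at line 2 remove [eua] add [lhfh,mwmpw,wmjv] -> 9 lines: cgmk zsyn qes lhfh mwmpw wmjv jnhk ehief dug
Hunk 2: at line 1 remove [zsyn,qes,lhfh] add [ldqpi] -> 7 lines: cgmk ldqpi mwmpw wmjv jnhk ehief dug
Hunk 3: at line 1 remove [mwmpw,wmjv,jnhk] add [czaq] -> 5 lines: cgmk ldqpi czaq ehief dug
Final line 3: czaq

Answer: czaq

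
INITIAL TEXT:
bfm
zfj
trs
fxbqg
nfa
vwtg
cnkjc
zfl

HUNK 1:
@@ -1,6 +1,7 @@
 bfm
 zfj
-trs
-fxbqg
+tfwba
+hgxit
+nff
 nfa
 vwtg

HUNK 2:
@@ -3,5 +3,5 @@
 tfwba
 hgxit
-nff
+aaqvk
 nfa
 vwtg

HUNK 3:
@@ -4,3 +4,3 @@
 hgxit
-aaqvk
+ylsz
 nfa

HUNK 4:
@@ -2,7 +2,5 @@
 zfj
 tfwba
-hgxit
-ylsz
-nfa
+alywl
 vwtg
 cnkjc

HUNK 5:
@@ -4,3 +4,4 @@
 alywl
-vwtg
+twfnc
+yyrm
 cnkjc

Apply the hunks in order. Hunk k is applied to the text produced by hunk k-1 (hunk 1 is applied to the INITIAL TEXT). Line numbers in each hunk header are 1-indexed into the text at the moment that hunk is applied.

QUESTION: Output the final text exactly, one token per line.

Answer: bfm
zfj
tfwba
alywl
twfnc
yyrm
cnkjc
zfl

Derivation:
Hunk 1: at line 1 remove [trs,fxbqg] add [tfwba,hgxit,nff] -> 9 lines: bfm zfj tfwba hgxit nff nfa vwtg cnkjc zfl
Hunk 2: at line 3 remove [nff] add [aaqvk] -> 9 lines: bfm zfj tfwba hgxit aaqvk nfa vwtg cnkjc zfl
Hunk 3: at line 4 remove [aaqvk] add [ylsz] -> 9 lines: bfm zfj tfwba hgxit ylsz nfa vwtg cnkjc zfl
Hunk 4: at line 2 remove [hgxit,ylsz,nfa] add [alywl] -> 7 lines: bfm zfj tfwba alywl vwtg cnkjc zfl
Hunk 5: at line 4 remove [vwtg] add [twfnc,yyrm] -> 8 lines: bfm zfj tfwba alywl twfnc yyrm cnkjc zfl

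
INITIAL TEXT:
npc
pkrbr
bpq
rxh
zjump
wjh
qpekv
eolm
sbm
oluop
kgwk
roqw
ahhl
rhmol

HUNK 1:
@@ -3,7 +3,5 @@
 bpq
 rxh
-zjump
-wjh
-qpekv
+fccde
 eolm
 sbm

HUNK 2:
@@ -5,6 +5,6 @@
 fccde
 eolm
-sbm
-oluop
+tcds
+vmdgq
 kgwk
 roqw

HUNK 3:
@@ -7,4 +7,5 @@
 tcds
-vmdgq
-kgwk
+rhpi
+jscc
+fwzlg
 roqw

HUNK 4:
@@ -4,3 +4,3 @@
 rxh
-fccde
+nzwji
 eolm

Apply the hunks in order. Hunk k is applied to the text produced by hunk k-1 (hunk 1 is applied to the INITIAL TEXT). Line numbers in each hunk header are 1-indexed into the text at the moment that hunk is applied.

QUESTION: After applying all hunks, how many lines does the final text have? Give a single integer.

Answer: 13

Derivation:
Hunk 1: at line 3 remove [zjump,wjh,qpekv] add [fccde] -> 12 lines: npc pkrbr bpq rxh fccde eolm sbm oluop kgwk roqw ahhl rhmol
Hunk 2: at line 5 remove [sbm,oluop] add [tcds,vmdgq] -> 12 lines: npc pkrbr bpq rxh fccde eolm tcds vmdgq kgwk roqw ahhl rhmol
Hunk 3: at line 7 remove [vmdgq,kgwk] add [rhpi,jscc,fwzlg] -> 13 lines: npc pkrbr bpq rxh fccde eolm tcds rhpi jscc fwzlg roqw ahhl rhmol
Hunk 4: at line 4 remove [fccde] add [nzwji] -> 13 lines: npc pkrbr bpq rxh nzwji eolm tcds rhpi jscc fwzlg roqw ahhl rhmol
Final line count: 13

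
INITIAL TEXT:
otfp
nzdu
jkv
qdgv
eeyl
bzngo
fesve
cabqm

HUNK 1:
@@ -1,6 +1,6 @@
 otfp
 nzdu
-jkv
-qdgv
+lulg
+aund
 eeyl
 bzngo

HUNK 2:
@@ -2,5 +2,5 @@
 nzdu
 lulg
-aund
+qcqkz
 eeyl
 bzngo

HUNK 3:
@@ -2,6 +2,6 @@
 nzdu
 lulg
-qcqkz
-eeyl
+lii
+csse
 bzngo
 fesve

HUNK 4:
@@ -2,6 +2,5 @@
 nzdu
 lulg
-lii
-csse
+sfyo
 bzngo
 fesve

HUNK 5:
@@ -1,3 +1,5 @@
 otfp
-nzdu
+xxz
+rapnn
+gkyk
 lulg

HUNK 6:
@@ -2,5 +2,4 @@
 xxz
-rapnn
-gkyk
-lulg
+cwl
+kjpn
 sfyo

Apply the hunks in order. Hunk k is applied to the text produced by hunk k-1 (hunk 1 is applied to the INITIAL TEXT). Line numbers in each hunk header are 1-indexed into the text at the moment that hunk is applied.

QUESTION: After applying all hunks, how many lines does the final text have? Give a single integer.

Hunk 1: at line 1 remove [jkv,qdgv] add [lulg,aund] -> 8 lines: otfp nzdu lulg aund eeyl bzngo fesve cabqm
Hunk 2: at line 2 remove [aund] add [qcqkz] -> 8 lines: otfp nzdu lulg qcqkz eeyl bzngo fesve cabqm
Hunk 3: at line 2 remove [qcqkz,eeyl] add [lii,csse] -> 8 lines: otfp nzdu lulg lii csse bzngo fesve cabqm
Hunk 4: at line 2 remove [lii,csse] add [sfyo] -> 7 lines: otfp nzdu lulg sfyo bzngo fesve cabqm
Hunk 5: at line 1 remove [nzdu] add [xxz,rapnn,gkyk] -> 9 lines: otfp xxz rapnn gkyk lulg sfyo bzngo fesve cabqm
Hunk 6: at line 2 remove [rapnn,gkyk,lulg] add [cwl,kjpn] -> 8 lines: otfp xxz cwl kjpn sfyo bzngo fesve cabqm
Final line count: 8

Answer: 8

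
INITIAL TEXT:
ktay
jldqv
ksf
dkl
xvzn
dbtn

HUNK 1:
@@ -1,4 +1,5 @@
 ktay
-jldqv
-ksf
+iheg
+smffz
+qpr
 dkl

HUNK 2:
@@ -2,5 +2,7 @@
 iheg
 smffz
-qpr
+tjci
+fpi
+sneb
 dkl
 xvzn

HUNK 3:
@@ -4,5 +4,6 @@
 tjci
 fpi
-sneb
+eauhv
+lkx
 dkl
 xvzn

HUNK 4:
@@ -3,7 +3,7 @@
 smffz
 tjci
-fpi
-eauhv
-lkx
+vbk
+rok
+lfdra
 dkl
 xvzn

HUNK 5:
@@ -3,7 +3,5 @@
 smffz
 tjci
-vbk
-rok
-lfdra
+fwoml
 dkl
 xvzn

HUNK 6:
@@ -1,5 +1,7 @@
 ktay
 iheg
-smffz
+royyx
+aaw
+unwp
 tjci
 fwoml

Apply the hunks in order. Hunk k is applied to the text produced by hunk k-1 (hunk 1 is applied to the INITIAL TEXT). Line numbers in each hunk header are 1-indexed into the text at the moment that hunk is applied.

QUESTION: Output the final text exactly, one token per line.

Hunk 1: at line 1 remove [jldqv,ksf] add [iheg,smffz,qpr] -> 7 lines: ktay iheg smffz qpr dkl xvzn dbtn
Hunk 2: at line 2 remove [qpr] add [tjci,fpi,sneb] -> 9 lines: ktay iheg smffz tjci fpi sneb dkl xvzn dbtn
Hunk 3: at line 4 remove [sneb] add [eauhv,lkx] -> 10 lines: ktay iheg smffz tjci fpi eauhv lkx dkl xvzn dbtn
Hunk 4: at line 3 remove [fpi,eauhv,lkx] add [vbk,rok,lfdra] -> 10 lines: ktay iheg smffz tjci vbk rok lfdra dkl xvzn dbtn
Hunk 5: at line 3 remove [vbk,rok,lfdra] add [fwoml] -> 8 lines: ktay iheg smffz tjci fwoml dkl xvzn dbtn
Hunk 6: at line 1 remove [smffz] add [royyx,aaw,unwp] -> 10 lines: ktay iheg royyx aaw unwp tjci fwoml dkl xvzn dbtn

Answer: ktay
iheg
royyx
aaw
unwp
tjci
fwoml
dkl
xvzn
dbtn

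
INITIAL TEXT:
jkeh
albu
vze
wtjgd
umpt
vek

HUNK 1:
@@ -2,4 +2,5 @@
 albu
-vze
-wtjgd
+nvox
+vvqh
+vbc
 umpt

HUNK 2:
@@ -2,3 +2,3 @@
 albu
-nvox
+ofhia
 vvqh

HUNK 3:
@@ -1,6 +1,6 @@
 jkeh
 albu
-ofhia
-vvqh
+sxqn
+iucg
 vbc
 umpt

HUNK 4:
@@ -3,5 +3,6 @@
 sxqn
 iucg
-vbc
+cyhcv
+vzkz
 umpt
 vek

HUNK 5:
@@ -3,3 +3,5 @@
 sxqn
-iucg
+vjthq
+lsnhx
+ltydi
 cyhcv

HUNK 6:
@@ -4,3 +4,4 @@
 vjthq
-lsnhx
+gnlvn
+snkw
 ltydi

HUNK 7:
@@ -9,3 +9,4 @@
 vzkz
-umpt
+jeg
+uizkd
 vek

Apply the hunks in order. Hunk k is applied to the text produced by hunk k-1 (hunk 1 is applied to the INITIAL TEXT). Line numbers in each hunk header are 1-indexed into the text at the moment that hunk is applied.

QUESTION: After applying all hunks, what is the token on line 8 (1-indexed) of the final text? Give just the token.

Answer: cyhcv

Derivation:
Hunk 1: at line 2 remove [vze,wtjgd] add [nvox,vvqh,vbc] -> 7 lines: jkeh albu nvox vvqh vbc umpt vek
Hunk 2: at line 2 remove [nvox] add [ofhia] -> 7 lines: jkeh albu ofhia vvqh vbc umpt vek
Hunk 3: at line 1 remove [ofhia,vvqh] add [sxqn,iucg] -> 7 lines: jkeh albu sxqn iucg vbc umpt vek
Hunk 4: at line 3 remove [vbc] add [cyhcv,vzkz] -> 8 lines: jkeh albu sxqn iucg cyhcv vzkz umpt vek
Hunk 5: at line 3 remove [iucg] add [vjthq,lsnhx,ltydi] -> 10 lines: jkeh albu sxqn vjthq lsnhx ltydi cyhcv vzkz umpt vek
Hunk 6: at line 4 remove [lsnhx] add [gnlvn,snkw] -> 11 lines: jkeh albu sxqn vjthq gnlvn snkw ltydi cyhcv vzkz umpt vek
Hunk 7: at line 9 remove [umpt] add [jeg,uizkd] -> 12 lines: jkeh albu sxqn vjthq gnlvn snkw ltydi cyhcv vzkz jeg uizkd vek
Final line 8: cyhcv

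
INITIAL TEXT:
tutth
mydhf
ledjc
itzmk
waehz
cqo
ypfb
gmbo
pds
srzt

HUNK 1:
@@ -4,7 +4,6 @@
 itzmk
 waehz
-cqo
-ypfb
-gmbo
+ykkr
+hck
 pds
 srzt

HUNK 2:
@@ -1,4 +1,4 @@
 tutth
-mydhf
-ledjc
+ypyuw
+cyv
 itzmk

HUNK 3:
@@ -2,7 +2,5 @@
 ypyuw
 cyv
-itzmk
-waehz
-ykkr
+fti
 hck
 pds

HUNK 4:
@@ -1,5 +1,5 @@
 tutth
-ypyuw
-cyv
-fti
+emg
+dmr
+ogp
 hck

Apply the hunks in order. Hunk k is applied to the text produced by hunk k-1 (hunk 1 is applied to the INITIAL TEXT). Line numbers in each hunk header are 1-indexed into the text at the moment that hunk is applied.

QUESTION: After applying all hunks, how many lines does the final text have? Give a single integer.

Answer: 7

Derivation:
Hunk 1: at line 4 remove [cqo,ypfb,gmbo] add [ykkr,hck] -> 9 lines: tutth mydhf ledjc itzmk waehz ykkr hck pds srzt
Hunk 2: at line 1 remove [mydhf,ledjc] add [ypyuw,cyv] -> 9 lines: tutth ypyuw cyv itzmk waehz ykkr hck pds srzt
Hunk 3: at line 2 remove [itzmk,waehz,ykkr] add [fti] -> 7 lines: tutth ypyuw cyv fti hck pds srzt
Hunk 4: at line 1 remove [ypyuw,cyv,fti] add [emg,dmr,ogp] -> 7 lines: tutth emg dmr ogp hck pds srzt
Final line count: 7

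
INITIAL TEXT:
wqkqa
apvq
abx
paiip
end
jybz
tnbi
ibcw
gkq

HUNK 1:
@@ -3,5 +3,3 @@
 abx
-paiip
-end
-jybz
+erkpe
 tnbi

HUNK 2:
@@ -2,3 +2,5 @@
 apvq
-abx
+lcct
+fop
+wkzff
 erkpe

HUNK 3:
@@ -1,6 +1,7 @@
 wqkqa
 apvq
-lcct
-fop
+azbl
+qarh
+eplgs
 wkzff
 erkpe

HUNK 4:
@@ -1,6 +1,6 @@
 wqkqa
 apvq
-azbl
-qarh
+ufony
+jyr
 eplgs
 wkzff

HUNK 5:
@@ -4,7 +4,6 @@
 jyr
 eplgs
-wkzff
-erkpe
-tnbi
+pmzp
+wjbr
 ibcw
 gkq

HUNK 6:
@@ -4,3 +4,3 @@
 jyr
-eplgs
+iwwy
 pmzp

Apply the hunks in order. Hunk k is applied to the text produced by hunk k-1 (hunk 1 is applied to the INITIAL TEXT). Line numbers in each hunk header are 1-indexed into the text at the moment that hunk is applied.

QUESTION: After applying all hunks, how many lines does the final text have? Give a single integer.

Hunk 1: at line 3 remove [paiip,end,jybz] add [erkpe] -> 7 lines: wqkqa apvq abx erkpe tnbi ibcw gkq
Hunk 2: at line 2 remove [abx] add [lcct,fop,wkzff] -> 9 lines: wqkqa apvq lcct fop wkzff erkpe tnbi ibcw gkq
Hunk 3: at line 1 remove [lcct,fop] add [azbl,qarh,eplgs] -> 10 lines: wqkqa apvq azbl qarh eplgs wkzff erkpe tnbi ibcw gkq
Hunk 4: at line 1 remove [azbl,qarh] add [ufony,jyr] -> 10 lines: wqkqa apvq ufony jyr eplgs wkzff erkpe tnbi ibcw gkq
Hunk 5: at line 4 remove [wkzff,erkpe,tnbi] add [pmzp,wjbr] -> 9 lines: wqkqa apvq ufony jyr eplgs pmzp wjbr ibcw gkq
Hunk 6: at line 4 remove [eplgs] add [iwwy] -> 9 lines: wqkqa apvq ufony jyr iwwy pmzp wjbr ibcw gkq
Final line count: 9

Answer: 9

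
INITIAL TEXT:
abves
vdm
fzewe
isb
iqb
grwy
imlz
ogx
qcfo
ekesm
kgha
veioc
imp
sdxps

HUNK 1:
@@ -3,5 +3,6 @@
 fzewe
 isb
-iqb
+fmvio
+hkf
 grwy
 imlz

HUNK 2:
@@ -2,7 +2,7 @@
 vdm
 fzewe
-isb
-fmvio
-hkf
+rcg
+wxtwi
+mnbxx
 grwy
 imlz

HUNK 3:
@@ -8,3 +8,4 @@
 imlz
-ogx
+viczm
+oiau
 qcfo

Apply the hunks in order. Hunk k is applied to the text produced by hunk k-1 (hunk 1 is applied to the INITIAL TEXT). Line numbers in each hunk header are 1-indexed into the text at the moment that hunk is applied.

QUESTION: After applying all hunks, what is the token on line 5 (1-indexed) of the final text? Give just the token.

Hunk 1: at line 3 remove [iqb] add [fmvio,hkf] -> 15 lines: abves vdm fzewe isb fmvio hkf grwy imlz ogx qcfo ekesm kgha veioc imp sdxps
Hunk 2: at line 2 remove [isb,fmvio,hkf] add [rcg,wxtwi,mnbxx] -> 15 lines: abves vdm fzewe rcg wxtwi mnbxx grwy imlz ogx qcfo ekesm kgha veioc imp sdxps
Hunk 3: at line 8 remove [ogx] add [viczm,oiau] -> 16 lines: abves vdm fzewe rcg wxtwi mnbxx grwy imlz viczm oiau qcfo ekesm kgha veioc imp sdxps
Final line 5: wxtwi

Answer: wxtwi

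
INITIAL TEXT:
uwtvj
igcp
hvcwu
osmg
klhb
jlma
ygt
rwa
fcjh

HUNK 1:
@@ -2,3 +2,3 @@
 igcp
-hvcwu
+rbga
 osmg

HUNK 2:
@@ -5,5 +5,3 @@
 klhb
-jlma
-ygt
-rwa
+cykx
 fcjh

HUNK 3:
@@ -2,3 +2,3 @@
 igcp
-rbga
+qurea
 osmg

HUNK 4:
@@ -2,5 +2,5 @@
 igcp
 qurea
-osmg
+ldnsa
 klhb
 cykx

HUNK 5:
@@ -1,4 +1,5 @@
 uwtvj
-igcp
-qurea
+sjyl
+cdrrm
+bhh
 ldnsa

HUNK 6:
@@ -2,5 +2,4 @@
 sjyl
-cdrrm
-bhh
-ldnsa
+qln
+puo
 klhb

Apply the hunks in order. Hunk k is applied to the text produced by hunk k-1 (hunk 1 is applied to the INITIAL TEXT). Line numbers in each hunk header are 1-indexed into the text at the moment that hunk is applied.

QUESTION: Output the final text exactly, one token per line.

Answer: uwtvj
sjyl
qln
puo
klhb
cykx
fcjh

Derivation:
Hunk 1: at line 2 remove [hvcwu] add [rbga] -> 9 lines: uwtvj igcp rbga osmg klhb jlma ygt rwa fcjh
Hunk 2: at line 5 remove [jlma,ygt,rwa] add [cykx] -> 7 lines: uwtvj igcp rbga osmg klhb cykx fcjh
Hunk 3: at line 2 remove [rbga] add [qurea] -> 7 lines: uwtvj igcp qurea osmg klhb cykx fcjh
Hunk 4: at line 2 remove [osmg] add [ldnsa] -> 7 lines: uwtvj igcp qurea ldnsa klhb cykx fcjh
Hunk 5: at line 1 remove [igcp,qurea] add [sjyl,cdrrm,bhh] -> 8 lines: uwtvj sjyl cdrrm bhh ldnsa klhb cykx fcjh
Hunk 6: at line 2 remove [cdrrm,bhh,ldnsa] add [qln,puo] -> 7 lines: uwtvj sjyl qln puo klhb cykx fcjh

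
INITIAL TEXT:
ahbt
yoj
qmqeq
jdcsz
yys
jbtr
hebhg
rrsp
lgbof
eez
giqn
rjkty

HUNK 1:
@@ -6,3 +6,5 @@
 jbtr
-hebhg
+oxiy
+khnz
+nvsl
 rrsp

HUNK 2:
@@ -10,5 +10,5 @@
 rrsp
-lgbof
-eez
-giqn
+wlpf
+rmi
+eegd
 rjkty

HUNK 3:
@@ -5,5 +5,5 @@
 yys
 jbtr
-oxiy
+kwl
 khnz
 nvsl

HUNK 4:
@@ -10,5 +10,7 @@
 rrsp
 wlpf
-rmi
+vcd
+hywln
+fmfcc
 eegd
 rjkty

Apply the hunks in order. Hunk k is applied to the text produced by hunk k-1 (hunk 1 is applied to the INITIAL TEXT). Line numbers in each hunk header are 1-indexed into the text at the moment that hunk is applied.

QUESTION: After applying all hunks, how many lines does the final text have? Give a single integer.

Answer: 16

Derivation:
Hunk 1: at line 6 remove [hebhg] add [oxiy,khnz,nvsl] -> 14 lines: ahbt yoj qmqeq jdcsz yys jbtr oxiy khnz nvsl rrsp lgbof eez giqn rjkty
Hunk 2: at line 10 remove [lgbof,eez,giqn] add [wlpf,rmi,eegd] -> 14 lines: ahbt yoj qmqeq jdcsz yys jbtr oxiy khnz nvsl rrsp wlpf rmi eegd rjkty
Hunk 3: at line 5 remove [oxiy] add [kwl] -> 14 lines: ahbt yoj qmqeq jdcsz yys jbtr kwl khnz nvsl rrsp wlpf rmi eegd rjkty
Hunk 4: at line 10 remove [rmi] add [vcd,hywln,fmfcc] -> 16 lines: ahbt yoj qmqeq jdcsz yys jbtr kwl khnz nvsl rrsp wlpf vcd hywln fmfcc eegd rjkty
Final line count: 16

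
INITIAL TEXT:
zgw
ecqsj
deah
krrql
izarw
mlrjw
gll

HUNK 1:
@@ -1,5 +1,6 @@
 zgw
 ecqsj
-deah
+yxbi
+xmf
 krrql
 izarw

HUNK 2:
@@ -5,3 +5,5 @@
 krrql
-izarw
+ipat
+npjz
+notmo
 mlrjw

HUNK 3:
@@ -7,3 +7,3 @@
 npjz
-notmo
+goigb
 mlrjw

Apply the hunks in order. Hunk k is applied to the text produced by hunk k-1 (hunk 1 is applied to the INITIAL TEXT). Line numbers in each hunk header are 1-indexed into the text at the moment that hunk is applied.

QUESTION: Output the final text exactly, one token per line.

Hunk 1: at line 1 remove [deah] add [yxbi,xmf] -> 8 lines: zgw ecqsj yxbi xmf krrql izarw mlrjw gll
Hunk 2: at line 5 remove [izarw] add [ipat,npjz,notmo] -> 10 lines: zgw ecqsj yxbi xmf krrql ipat npjz notmo mlrjw gll
Hunk 3: at line 7 remove [notmo] add [goigb] -> 10 lines: zgw ecqsj yxbi xmf krrql ipat npjz goigb mlrjw gll

Answer: zgw
ecqsj
yxbi
xmf
krrql
ipat
npjz
goigb
mlrjw
gll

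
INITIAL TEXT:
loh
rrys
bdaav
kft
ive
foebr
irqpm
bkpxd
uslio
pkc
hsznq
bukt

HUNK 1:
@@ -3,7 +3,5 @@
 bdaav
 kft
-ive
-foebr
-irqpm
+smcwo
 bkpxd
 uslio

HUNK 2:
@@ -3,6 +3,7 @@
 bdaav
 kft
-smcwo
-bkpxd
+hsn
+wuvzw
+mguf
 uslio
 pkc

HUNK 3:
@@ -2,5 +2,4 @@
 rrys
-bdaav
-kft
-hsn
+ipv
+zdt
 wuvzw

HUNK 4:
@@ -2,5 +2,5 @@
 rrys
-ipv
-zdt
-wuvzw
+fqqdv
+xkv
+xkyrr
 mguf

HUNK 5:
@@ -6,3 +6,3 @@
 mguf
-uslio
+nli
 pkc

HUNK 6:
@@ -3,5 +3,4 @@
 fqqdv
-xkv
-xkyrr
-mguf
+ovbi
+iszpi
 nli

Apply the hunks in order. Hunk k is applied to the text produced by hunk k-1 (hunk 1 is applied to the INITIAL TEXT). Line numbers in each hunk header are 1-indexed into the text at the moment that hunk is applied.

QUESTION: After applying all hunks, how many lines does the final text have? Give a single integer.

Answer: 9

Derivation:
Hunk 1: at line 3 remove [ive,foebr,irqpm] add [smcwo] -> 10 lines: loh rrys bdaav kft smcwo bkpxd uslio pkc hsznq bukt
Hunk 2: at line 3 remove [smcwo,bkpxd] add [hsn,wuvzw,mguf] -> 11 lines: loh rrys bdaav kft hsn wuvzw mguf uslio pkc hsznq bukt
Hunk 3: at line 2 remove [bdaav,kft,hsn] add [ipv,zdt] -> 10 lines: loh rrys ipv zdt wuvzw mguf uslio pkc hsznq bukt
Hunk 4: at line 2 remove [ipv,zdt,wuvzw] add [fqqdv,xkv,xkyrr] -> 10 lines: loh rrys fqqdv xkv xkyrr mguf uslio pkc hsznq bukt
Hunk 5: at line 6 remove [uslio] add [nli] -> 10 lines: loh rrys fqqdv xkv xkyrr mguf nli pkc hsznq bukt
Hunk 6: at line 3 remove [xkv,xkyrr,mguf] add [ovbi,iszpi] -> 9 lines: loh rrys fqqdv ovbi iszpi nli pkc hsznq bukt
Final line count: 9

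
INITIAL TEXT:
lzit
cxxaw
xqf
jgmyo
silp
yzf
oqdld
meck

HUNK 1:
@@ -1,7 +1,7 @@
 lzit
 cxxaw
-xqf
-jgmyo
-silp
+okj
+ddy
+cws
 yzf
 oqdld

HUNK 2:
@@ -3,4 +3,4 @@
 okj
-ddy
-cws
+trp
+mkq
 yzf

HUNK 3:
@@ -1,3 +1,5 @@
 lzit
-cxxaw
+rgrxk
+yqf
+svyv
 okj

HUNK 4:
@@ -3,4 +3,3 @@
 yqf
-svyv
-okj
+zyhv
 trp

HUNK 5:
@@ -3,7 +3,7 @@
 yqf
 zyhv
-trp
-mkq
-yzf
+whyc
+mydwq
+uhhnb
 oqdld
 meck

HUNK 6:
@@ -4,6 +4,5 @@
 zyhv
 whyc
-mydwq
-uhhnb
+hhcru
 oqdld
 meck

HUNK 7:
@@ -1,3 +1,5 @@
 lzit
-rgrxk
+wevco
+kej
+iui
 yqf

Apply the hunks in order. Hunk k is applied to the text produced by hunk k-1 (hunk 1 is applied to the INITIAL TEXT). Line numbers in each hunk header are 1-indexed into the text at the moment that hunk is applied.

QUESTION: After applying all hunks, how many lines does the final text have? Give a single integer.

Hunk 1: at line 1 remove [xqf,jgmyo,silp] add [okj,ddy,cws] -> 8 lines: lzit cxxaw okj ddy cws yzf oqdld meck
Hunk 2: at line 3 remove [ddy,cws] add [trp,mkq] -> 8 lines: lzit cxxaw okj trp mkq yzf oqdld meck
Hunk 3: at line 1 remove [cxxaw] add [rgrxk,yqf,svyv] -> 10 lines: lzit rgrxk yqf svyv okj trp mkq yzf oqdld meck
Hunk 4: at line 3 remove [svyv,okj] add [zyhv] -> 9 lines: lzit rgrxk yqf zyhv trp mkq yzf oqdld meck
Hunk 5: at line 3 remove [trp,mkq,yzf] add [whyc,mydwq,uhhnb] -> 9 lines: lzit rgrxk yqf zyhv whyc mydwq uhhnb oqdld meck
Hunk 6: at line 4 remove [mydwq,uhhnb] add [hhcru] -> 8 lines: lzit rgrxk yqf zyhv whyc hhcru oqdld meck
Hunk 7: at line 1 remove [rgrxk] add [wevco,kej,iui] -> 10 lines: lzit wevco kej iui yqf zyhv whyc hhcru oqdld meck
Final line count: 10

Answer: 10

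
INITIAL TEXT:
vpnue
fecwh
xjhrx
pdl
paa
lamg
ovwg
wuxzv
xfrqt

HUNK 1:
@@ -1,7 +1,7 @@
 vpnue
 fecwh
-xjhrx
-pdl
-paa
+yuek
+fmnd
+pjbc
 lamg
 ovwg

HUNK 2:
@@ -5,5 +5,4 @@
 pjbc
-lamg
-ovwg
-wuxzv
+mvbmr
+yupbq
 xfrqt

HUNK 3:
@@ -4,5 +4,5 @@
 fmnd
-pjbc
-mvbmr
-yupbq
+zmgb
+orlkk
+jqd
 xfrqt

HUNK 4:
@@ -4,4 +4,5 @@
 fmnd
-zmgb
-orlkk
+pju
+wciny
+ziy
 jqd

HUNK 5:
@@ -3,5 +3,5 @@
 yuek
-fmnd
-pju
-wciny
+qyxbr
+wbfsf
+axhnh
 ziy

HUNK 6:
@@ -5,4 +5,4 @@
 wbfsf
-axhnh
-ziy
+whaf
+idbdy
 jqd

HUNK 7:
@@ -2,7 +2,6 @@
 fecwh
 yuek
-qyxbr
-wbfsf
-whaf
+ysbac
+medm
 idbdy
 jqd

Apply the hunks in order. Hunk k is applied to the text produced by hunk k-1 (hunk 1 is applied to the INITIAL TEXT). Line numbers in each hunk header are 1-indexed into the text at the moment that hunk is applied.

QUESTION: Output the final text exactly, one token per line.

Answer: vpnue
fecwh
yuek
ysbac
medm
idbdy
jqd
xfrqt

Derivation:
Hunk 1: at line 1 remove [xjhrx,pdl,paa] add [yuek,fmnd,pjbc] -> 9 lines: vpnue fecwh yuek fmnd pjbc lamg ovwg wuxzv xfrqt
Hunk 2: at line 5 remove [lamg,ovwg,wuxzv] add [mvbmr,yupbq] -> 8 lines: vpnue fecwh yuek fmnd pjbc mvbmr yupbq xfrqt
Hunk 3: at line 4 remove [pjbc,mvbmr,yupbq] add [zmgb,orlkk,jqd] -> 8 lines: vpnue fecwh yuek fmnd zmgb orlkk jqd xfrqt
Hunk 4: at line 4 remove [zmgb,orlkk] add [pju,wciny,ziy] -> 9 lines: vpnue fecwh yuek fmnd pju wciny ziy jqd xfrqt
Hunk 5: at line 3 remove [fmnd,pju,wciny] add [qyxbr,wbfsf,axhnh] -> 9 lines: vpnue fecwh yuek qyxbr wbfsf axhnh ziy jqd xfrqt
Hunk 6: at line 5 remove [axhnh,ziy] add [whaf,idbdy] -> 9 lines: vpnue fecwh yuek qyxbr wbfsf whaf idbdy jqd xfrqt
Hunk 7: at line 2 remove [qyxbr,wbfsf,whaf] add [ysbac,medm] -> 8 lines: vpnue fecwh yuek ysbac medm idbdy jqd xfrqt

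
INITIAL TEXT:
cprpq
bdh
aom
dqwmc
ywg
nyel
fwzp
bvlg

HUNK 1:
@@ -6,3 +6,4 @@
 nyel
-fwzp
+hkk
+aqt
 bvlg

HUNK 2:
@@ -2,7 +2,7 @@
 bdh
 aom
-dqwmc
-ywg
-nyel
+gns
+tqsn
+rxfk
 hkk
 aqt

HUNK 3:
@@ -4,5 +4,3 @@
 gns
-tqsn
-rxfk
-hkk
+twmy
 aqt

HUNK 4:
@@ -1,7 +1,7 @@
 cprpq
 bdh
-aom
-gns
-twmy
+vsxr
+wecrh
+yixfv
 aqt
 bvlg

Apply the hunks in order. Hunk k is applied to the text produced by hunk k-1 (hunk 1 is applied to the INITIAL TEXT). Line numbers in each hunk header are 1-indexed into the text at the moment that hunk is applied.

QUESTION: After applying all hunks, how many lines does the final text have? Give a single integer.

Answer: 7

Derivation:
Hunk 1: at line 6 remove [fwzp] add [hkk,aqt] -> 9 lines: cprpq bdh aom dqwmc ywg nyel hkk aqt bvlg
Hunk 2: at line 2 remove [dqwmc,ywg,nyel] add [gns,tqsn,rxfk] -> 9 lines: cprpq bdh aom gns tqsn rxfk hkk aqt bvlg
Hunk 3: at line 4 remove [tqsn,rxfk,hkk] add [twmy] -> 7 lines: cprpq bdh aom gns twmy aqt bvlg
Hunk 4: at line 1 remove [aom,gns,twmy] add [vsxr,wecrh,yixfv] -> 7 lines: cprpq bdh vsxr wecrh yixfv aqt bvlg
Final line count: 7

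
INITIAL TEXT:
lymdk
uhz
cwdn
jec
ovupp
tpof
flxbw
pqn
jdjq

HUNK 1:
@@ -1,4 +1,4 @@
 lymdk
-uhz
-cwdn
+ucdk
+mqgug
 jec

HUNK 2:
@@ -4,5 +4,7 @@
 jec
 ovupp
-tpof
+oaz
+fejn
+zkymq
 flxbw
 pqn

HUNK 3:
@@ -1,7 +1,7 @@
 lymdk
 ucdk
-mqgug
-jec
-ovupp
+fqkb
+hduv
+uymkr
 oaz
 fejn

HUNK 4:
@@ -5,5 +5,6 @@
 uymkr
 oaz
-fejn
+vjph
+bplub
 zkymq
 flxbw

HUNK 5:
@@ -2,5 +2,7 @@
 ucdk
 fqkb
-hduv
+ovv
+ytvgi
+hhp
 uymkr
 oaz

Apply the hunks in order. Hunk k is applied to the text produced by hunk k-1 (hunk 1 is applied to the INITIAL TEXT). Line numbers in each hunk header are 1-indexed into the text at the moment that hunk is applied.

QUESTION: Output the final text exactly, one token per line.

Answer: lymdk
ucdk
fqkb
ovv
ytvgi
hhp
uymkr
oaz
vjph
bplub
zkymq
flxbw
pqn
jdjq

Derivation:
Hunk 1: at line 1 remove [uhz,cwdn] add [ucdk,mqgug] -> 9 lines: lymdk ucdk mqgug jec ovupp tpof flxbw pqn jdjq
Hunk 2: at line 4 remove [tpof] add [oaz,fejn,zkymq] -> 11 lines: lymdk ucdk mqgug jec ovupp oaz fejn zkymq flxbw pqn jdjq
Hunk 3: at line 1 remove [mqgug,jec,ovupp] add [fqkb,hduv,uymkr] -> 11 lines: lymdk ucdk fqkb hduv uymkr oaz fejn zkymq flxbw pqn jdjq
Hunk 4: at line 5 remove [fejn] add [vjph,bplub] -> 12 lines: lymdk ucdk fqkb hduv uymkr oaz vjph bplub zkymq flxbw pqn jdjq
Hunk 5: at line 2 remove [hduv] add [ovv,ytvgi,hhp] -> 14 lines: lymdk ucdk fqkb ovv ytvgi hhp uymkr oaz vjph bplub zkymq flxbw pqn jdjq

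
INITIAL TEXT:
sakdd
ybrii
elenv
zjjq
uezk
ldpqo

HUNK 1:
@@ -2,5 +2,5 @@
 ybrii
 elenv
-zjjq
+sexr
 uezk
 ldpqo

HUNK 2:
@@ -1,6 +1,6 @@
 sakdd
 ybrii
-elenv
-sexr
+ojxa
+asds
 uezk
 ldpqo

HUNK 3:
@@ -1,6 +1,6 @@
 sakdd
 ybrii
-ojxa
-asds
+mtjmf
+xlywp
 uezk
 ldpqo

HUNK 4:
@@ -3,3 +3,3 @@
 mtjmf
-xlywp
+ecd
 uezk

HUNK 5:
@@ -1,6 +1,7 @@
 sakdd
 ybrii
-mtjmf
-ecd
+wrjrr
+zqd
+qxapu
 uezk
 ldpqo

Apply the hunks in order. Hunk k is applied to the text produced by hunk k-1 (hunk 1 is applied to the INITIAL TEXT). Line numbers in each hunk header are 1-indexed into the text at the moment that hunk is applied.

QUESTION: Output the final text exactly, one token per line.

Answer: sakdd
ybrii
wrjrr
zqd
qxapu
uezk
ldpqo

Derivation:
Hunk 1: at line 2 remove [zjjq] add [sexr] -> 6 lines: sakdd ybrii elenv sexr uezk ldpqo
Hunk 2: at line 1 remove [elenv,sexr] add [ojxa,asds] -> 6 lines: sakdd ybrii ojxa asds uezk ldpqo
Hunk 3: at line 1 remove [ojxa,asds] add [mtjmf,xlywp] -> 6 lines: sakdd ybrii mtjmf xlywp uezk ldpqo
Hunk 4: at line 3 remove [xlywp] add [ecd] -> 6 lines: sakdd ybrii mtjmf ecd uezk ldpqo
Hunk 5: at line 1 remove [mtjmf,ecd] add [wrjrr,zqd,qxapu] -> 7 lines: sakdd ybrii wrjrr zqd qxapu uezk ldpqo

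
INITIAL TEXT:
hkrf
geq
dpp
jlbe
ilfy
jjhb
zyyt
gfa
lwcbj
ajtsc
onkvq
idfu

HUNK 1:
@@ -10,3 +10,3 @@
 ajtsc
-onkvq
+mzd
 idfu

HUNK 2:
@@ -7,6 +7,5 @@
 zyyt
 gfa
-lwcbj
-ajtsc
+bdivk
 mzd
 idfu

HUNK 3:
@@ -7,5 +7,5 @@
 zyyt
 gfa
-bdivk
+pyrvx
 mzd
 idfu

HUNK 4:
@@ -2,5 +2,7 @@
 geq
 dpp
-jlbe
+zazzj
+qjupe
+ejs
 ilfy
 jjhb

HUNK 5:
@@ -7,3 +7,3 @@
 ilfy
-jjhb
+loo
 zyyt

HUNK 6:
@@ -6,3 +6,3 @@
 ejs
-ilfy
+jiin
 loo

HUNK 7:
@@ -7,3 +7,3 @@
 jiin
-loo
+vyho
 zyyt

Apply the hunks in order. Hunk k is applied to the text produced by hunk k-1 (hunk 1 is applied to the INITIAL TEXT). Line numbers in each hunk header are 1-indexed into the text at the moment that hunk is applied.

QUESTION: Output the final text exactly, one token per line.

Hunk 1: at line 10 remove [onkvq] add [mzd] -> 12 lines: hkrf geq dpp jlbe ilfy jjhb zyyt gfa lwcbj ajtsc mzd idfu
Hunk 2: at line 7 remove [lwcbj,ajtsc] add [bdivk] -> 11 lines: hkrf geq dpp jlbe ilfy jjhb zyyt gfa bdivk mzd idfu
Hunk 3: at line 7 remove [bdivk] add [pyrvx] -> 11 lines: hkrf geq dpp jlbe ilfy jjhb zyyt gfa pyrvx mzd idfu
Hunk 4: at line 2 remove [jlbe] add [zazzj,qjupe,ejs] -> 13 lines: hkrf geq dpp zazzj qjupe ejs ilfy jjhb zyyt gfa pyrvx mzd idfu
Hunk 5: at line 7 remove [jjhb] add [loo] -> 13 lines: hkrf geq dpp zazzj qjupe ejs ilfy loo zyyt gfa pyrvx mzd idfu
Hunk 6: at line 6 remove [ilfy] add [jiin] -> 13 lines: hkrf geq dpp zazzj qjupe ejs jiin loo zyyt gfa pyrvx mzd idfu
Hunk 7: at line 7 remove [loo] add [vyho] -> 13 lines: hkrf geq dpp zazzj qjupe ejs jiin vyho zyyt gfa pyrvx mzd idfu

Answer: hkrf
geq
dpp
zazzj
qjupe
ejs
jiin
vyho
zyyt
gfa
pyrvx
mzd
idfu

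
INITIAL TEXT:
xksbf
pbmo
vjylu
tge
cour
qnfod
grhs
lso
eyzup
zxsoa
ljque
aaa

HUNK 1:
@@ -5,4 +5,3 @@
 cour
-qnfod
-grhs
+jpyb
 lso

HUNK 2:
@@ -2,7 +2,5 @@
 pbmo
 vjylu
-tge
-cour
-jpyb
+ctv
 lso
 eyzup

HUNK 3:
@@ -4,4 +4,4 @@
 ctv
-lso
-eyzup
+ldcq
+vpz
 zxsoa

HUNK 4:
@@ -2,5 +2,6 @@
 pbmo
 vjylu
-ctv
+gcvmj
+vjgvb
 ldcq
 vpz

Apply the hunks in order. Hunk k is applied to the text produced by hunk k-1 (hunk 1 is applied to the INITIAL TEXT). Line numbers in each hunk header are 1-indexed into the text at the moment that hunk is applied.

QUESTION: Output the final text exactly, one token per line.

Answer: xksbf
pbmo
vjylu
gcvmj
vjgvb
ldcq
vpz
zxsoa
ljque
aaa

Derivation:
Hunk 1: at line 5 remove [qnfod,grhs] add [jpyb] -> 11 lines: xksbf pbmo vjylu tge cour jpyb lso eyzup zxsoa ljque aaa
Hunk 2: at line 2 remove [tge,cour,jpyb] add [ctv] -> 9 lines: xksbf pbmo vjylu ctv lso eyzup zxsoa ljque aaa
Hunk 3: at line 4 remove [lso,eyzup] add [ldcq,vpz] -> 9 lines: xksbf pbmo vjylu ctv ldcq vpz zxsoa ljque aaa
Hunk 4: at line 2 remove [ctv] add [gcvmj,vjgvb] -> 10 lines: xksbf pbmo vjylu gcvmj vjgvb ldcq vpz zxsoa ljque aaa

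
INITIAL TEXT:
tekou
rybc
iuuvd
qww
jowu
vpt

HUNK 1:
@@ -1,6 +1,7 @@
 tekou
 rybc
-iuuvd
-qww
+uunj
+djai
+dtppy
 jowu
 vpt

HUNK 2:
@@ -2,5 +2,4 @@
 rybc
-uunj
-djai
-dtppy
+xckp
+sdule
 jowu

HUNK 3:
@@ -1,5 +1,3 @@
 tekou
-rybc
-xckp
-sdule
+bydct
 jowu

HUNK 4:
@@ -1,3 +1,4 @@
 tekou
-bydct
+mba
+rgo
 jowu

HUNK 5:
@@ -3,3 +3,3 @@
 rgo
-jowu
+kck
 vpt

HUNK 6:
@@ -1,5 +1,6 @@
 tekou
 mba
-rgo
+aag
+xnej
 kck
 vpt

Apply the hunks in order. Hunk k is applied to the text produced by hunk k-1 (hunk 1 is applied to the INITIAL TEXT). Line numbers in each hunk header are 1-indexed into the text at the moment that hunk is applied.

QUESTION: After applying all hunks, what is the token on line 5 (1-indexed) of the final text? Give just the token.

Answer: kck

Derivation:
Hunk 1: at line 1 remove [iuuvd,qww] add [uunj,djai,dtppy] -> 7 lines: tekou rybc uunj djai dtppy jowu vpt
Hunk 2: at line 2 remove [uunj,djai,dtppy] add [xckp,sdule] -> 6 lines: tekou rybc xckp sdule jowu vpt
Hunk 3: at line 1 remove [rybc,xckp,sdule] add [bydct] -> 4 lines: tekou bydct jowu vpt
Hunk 4: at line 1 remove [bydct] add [mba,rgo] -> 5 lines: tekou mba rgo jowu vpt
Hunk 5: at line 3 remove [jowu] add [kck] -> 5 lines: tekou mba rgo kck vpt
Hunk 6: at line 1 remove [rgo] add [aag,xnej] -> 6 lines: tekou mba aag xnej kck vpt
Final line 5: kck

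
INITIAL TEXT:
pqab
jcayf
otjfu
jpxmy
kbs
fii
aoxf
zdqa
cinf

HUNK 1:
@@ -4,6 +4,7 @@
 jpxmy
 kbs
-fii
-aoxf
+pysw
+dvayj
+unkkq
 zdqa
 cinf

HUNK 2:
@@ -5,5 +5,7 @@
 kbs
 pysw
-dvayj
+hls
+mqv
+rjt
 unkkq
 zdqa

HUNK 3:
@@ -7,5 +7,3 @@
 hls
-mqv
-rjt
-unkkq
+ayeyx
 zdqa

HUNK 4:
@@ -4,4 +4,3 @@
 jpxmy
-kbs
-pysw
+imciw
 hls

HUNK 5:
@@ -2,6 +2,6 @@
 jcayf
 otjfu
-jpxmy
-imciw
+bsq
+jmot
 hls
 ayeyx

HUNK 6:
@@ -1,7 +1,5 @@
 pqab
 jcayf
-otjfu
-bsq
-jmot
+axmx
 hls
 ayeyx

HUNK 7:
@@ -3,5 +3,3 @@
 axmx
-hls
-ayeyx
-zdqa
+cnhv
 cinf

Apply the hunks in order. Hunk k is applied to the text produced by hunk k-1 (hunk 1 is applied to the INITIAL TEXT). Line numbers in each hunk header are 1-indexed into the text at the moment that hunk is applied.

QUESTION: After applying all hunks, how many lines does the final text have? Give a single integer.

Hunk 1: at line 4 remove [fii,aoxf] add [pysw,dvayj,unkkq] -> 10 lines: pqab jcayf otjfu jpxmy kbs pysw dvayj unkkq zdqa cinf
Hunk 2: at line 5 remove [dvayj] add [hls,mqv,rjt] -> 12 lines: pqab jcayf otjfu jpxmy kbs pysw hls mqv rjt unkkq zdqa cinf
Hunk 3: at line 7 remove [mqv,rjt,unkkq] add [ayeyx] -> 10 lines: pqab jcayf otjfu jpxmy kbs pysw hls ayeyx zdqa cinf
Hunk 4: at line 4 remove [kbs,pysw] add [imciw] -> 9 lines: pqab jcayf otjfu jpxmy imciw hls ayeyx zdqa cinf
Hunk 5: at line 2 remove [jpxmy,imciw] add [bsq,jmot] -> 9 lines: pqab jcayf otjfu bsq jmot hls ayeyx zdqa cinf
Hunk 6: at line 1 remove [otjfu,bsq,jmot] add [axmx] -> 7 lines: pqab jcayf axmx hls ayeyx zdqa cinf
Hunk 7: at line 3 remove [hls,ayeyx,zdqa] add [cnhv] -> 5 lines: pqab jcayf axmx cnhv cinf
Final line count: 5

Answer: 5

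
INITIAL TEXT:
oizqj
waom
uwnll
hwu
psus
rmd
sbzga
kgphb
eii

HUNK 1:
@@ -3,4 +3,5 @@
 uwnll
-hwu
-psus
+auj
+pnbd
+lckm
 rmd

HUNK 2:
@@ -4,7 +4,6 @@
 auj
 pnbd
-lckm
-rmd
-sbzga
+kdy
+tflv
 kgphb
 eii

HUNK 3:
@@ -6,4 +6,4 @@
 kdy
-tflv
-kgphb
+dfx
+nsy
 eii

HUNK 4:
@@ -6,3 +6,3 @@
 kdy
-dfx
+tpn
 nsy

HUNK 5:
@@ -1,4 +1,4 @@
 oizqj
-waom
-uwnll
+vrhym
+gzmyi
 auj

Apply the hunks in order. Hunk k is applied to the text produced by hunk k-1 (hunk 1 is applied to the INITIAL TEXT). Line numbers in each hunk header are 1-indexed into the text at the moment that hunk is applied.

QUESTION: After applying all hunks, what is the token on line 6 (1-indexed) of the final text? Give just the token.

Answer: kdy

Derivation:
Hunk 1: at line 3 remove [hwu,psus] add [auj,pnbd,lckm] -> 10 lines: oizqj waom uwnll auj pnbd lckm rmd sbzga kgphb eii
Hunk 2: at line 4 remove [lckm,rmd,sbzga] add [kdy,tflv] -> 9 lines: oizqj waom uwnll auj pnbd kdy tflv kgphb eii
Hunk 3: at line 6 remove [tflv,kgphb] add [dfx,nsy] -> 9 lines: oizqj waom uwnll auj pnbd kdy dfx nsy eii
Hunk 4: at line 6 remove [dfx] add [tpn] -> 9 lines: oizqj waom uwnll auj pnbd kdy tpn nsy eii
Hunk 5: at line 1 remove [waom,uwnll] add [vrhym,gzmyi] -> 9 lines: oizqj vrhym gzmyi auj pnbd kdy tpn nsy eii
Final line 6: kdy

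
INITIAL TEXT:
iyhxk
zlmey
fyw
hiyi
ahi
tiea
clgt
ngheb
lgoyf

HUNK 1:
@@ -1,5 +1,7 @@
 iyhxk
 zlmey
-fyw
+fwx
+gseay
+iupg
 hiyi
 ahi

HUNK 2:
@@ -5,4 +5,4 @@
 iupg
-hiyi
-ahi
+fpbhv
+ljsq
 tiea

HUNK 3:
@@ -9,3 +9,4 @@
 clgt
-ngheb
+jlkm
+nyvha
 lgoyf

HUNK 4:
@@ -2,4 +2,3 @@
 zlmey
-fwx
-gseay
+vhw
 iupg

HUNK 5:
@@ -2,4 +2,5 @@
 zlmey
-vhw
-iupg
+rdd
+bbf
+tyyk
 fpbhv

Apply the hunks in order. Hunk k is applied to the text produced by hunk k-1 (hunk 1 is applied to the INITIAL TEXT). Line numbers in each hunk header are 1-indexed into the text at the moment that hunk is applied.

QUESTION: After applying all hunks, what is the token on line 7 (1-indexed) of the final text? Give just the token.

Hunk 1: at line 1 remove [fyw] add [fwx,gseay,iupg] -> 11 lines: iyhxk zlmey fwx gseay iupg hiyi ahi tiea clgt ngheb lgoyf
Hunk 2: at line 5 remove [hiyi,ahi] add [fpbhv,ljsq] -> 11 lines: iyhxk zlmey fwx gseay iupg fpbhv ljsq tiea clgt ngheb lgoyf
Hunk 3: at line 9 remove [ngheb] add [jlkm,nyvha] -> 12 lines: iyhxk zlmey fwx gseay iupg fpbhv ljsq tiea clgt jlkm nyvha lgoyf
Hunk 4: at line 2 remove [fwx,gseay] add [vhw] -> 11 lines: iyhxk zlmey vhw iupg fpbhv ljsq tiea clgt jlkm nyvha lgoyf
Hunk 5: at line 2 remove [vhw,iupg] add [rdd,bbf,tyyk] -> 12 lines: iyhxk zlmey rdd bbf tyyk fpbhv ljsq tiea clgt jlkm nyvha lgoyf
Final line 7: ljsq

Answer: ljsq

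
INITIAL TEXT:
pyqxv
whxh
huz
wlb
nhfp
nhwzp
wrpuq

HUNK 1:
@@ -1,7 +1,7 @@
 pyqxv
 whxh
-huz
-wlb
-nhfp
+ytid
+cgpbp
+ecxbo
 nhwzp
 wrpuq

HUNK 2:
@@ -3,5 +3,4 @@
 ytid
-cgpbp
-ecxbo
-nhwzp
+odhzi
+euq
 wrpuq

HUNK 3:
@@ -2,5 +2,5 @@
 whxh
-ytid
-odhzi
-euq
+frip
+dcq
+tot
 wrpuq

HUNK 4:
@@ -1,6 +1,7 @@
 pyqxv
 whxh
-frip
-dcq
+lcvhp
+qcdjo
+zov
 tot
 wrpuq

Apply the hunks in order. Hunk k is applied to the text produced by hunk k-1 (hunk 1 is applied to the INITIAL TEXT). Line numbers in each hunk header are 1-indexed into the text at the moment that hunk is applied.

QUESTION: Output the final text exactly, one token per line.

Answer: pyqxv
whxh
lcvhp
qcdjo
zov
tot
wrpuq

Derivation:
Hunk 1: at line 1 remove [huz,wlb,nhfp] add [ytid,cgpbp,ecxbo] -> 7 lines: pyqxv whxh ytid cgpbp ecxbo nhwzp wrpuq
Hunk 2: at line 3 remove [cgpbp,ecxbo,nhwzp] add [odhzi,euq] -> 6 lines: pyqxv whxh ytid odhzi euq wrpuq
Hunk 3: at line 2 remove [ytid,odhzi,euq] add [frip,dcq,tot] -> 6 lines: pyqxv whxh frip dcq tot wrpuq
Hunk 4: at line 1 remove [frip,dcq] add [lcvhp,qcdjo,zov] -> 7 lines: pyqxv whxh lcvhp qcdjo zov tot wrpuq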